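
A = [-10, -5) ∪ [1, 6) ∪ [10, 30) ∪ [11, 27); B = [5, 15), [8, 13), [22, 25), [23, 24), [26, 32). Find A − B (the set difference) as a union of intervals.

Merge the first list: [-10, -5), [1, 6), [10, 30).
Merge the second list: [5, 15), [22, 25), [26, 32).
[-10, -5): no B overlap → unchanged.
[1, 6) minus B → [1, 5).
[10, 30) minus B → [15, 22), [25, 26).

[-10, -5) ∪ [1, 5) ∪ [15, 22) ∪ [25, 26)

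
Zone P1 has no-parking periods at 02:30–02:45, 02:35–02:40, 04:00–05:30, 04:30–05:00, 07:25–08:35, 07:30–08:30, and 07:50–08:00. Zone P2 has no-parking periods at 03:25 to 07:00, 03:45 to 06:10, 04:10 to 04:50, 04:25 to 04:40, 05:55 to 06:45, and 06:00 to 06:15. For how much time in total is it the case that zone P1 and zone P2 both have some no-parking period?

1 h 30 min

First set merges to 02:30–02:45, 04:00–05:30, 07:25–08:35.
Second set merges to 03:25–07:00.
A ∩ B = 04:00–05:30.
Total: 1 h 30 min.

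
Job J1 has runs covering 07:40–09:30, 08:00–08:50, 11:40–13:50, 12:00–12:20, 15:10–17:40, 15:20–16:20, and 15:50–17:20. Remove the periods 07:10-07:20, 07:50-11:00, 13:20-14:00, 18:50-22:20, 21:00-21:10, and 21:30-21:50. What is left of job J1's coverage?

07:40–07:50, 11:40–13:20, 15:10–17:40

First set merges to 07:40–09:30, 11:40–13:50, 15:10–17:40.
Second set merges to 07:10–07:20, 07:50–11:00, 13:20–14:00, 18:50–22:20.
07:40–09:30 with B removed leaves 07:40–07:50.
11:40–13:50 with B removed leaves 11:40–13:20.
15:10–17:40 is untouched.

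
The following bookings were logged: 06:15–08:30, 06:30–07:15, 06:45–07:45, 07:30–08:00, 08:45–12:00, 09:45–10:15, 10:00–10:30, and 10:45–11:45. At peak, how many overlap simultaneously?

3

Walk the sorted start/end points keeping a running depth.
The depth first hits 3 at 06:45.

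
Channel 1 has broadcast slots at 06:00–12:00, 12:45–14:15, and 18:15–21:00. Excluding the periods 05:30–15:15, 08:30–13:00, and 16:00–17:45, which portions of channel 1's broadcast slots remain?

18:15-21:00

B, merged: 05:30-15:15, 16:00-17:45.
06:00-12:00 lies entirely inside B → drops out.
12:45-14:15 lies entirely inside B → drops out.
18:15-21:00 is untouched.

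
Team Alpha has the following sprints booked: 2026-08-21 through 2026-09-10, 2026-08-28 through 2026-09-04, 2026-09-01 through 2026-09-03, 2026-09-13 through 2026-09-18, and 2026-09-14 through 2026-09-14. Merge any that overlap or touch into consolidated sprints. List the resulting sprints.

2026-08-21 through 2026-09-10, 2026-09-13 through 2026-09-18

2026-08-28 through 2026-09-04 overlaps/touches 2026-08-21 through 2026-09-10 → extend to 2026-08-21 through 2026-09-10.
2026-09-01 through 2026-09-03 overlaps/touches 2026-08-21 through 2026-09-10 → extend to 2026-08-21 through 2026-09-10.
2026-09-13 through 2026-09-18 is disjoint → start new block.
2026-09-14 through 2026-09-14 overlaps/touches 2026-09-13 through 2026-09-18 → extend to 2026-09-13 through 2026-09-18.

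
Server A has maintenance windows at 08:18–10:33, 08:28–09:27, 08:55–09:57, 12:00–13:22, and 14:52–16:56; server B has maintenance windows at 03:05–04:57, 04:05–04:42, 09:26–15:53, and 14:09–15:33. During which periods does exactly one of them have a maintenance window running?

03:05-04:57, 08:18-09:26, 10:33-12:00, 13:22-14:52, 15:53-16:56

Merge the first list: 08:18-10:33, 12:00-13:22, 14:52-16:56.
Merge the second list: 03:05-04:57, 09:26-15:53.
A \ B = 08:18-09:26, 15:53-16:56.
B \ A = 03:05-04:57, 10:33-12:00, 13:22-14:52.
Union of the two gives the symmetric difference.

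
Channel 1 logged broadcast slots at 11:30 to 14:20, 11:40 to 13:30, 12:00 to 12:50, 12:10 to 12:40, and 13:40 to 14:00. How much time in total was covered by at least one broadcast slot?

Merged: 11:30–14:20.
Length: 2 h 50 min.

2 h 50 min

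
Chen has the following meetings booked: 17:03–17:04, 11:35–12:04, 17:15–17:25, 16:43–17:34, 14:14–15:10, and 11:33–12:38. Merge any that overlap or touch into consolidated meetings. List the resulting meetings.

11:33–12:38, 14:14–15:10, 16:43–17:34

Sort by start: 11:33–12:38, 11:35–12:04, 14:14–15:10, 16:43–17:34, 17:03–17:04, 17:15–17:25.
11:35–12:04 overlaps/touches 11:33–12:38 → extend to 11:33–12:38.
14:14–15:10 is disjoint → start new block.
16:43–17:34 is disjoint → start new block.
17:03–17:04 overlaps/touches 16:43–17:34 → extend to 16:43–17:34.
17:15–17:25 overlaps/touches 16:43–17:34 → extend to 16:43–17:34.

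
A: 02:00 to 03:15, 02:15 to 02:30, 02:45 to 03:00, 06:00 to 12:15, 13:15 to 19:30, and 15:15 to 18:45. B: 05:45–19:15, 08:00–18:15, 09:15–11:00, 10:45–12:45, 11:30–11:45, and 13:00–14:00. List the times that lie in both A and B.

06:00–12:15, 13:15–19:15

Merge the first list: 02:00–03:15, 06:00–12:15, 13:15–19:30.
Merge the second list: 05:45–19:15.
02:00–03:15: no overlap with the second set.
06:00–12:15 meets the second set on 06:00–12:15.
13:15–19:30 meets the second set on 13:15–19:15.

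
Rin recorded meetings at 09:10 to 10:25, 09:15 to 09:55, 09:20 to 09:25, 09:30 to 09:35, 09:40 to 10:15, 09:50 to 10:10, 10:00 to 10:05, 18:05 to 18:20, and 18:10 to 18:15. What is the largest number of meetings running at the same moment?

4

Sweep endpoints in order; track running count of active intervals.
Peak of 4 reached at 09:50.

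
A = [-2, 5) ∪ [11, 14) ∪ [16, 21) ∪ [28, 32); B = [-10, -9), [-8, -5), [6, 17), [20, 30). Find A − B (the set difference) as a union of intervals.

[-2, 5) is untouched.
[11, 14) lies entirely inside B → drops out.
[16, 21) with B removed leaves [17, 20).
[28, 32) with B removed leaves [30, 32).

[-2, 5) ∪ [17, 20) ∪ [30, 32)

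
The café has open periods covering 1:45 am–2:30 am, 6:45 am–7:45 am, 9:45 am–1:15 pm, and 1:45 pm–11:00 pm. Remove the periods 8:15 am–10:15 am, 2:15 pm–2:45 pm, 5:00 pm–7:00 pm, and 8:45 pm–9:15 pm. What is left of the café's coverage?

1:45 am–2:30 am, 6:45 am–7:45 am, 10:15 am–1:15 pm, 1:45 pm–2:15 pm, 2:45 pm–5:00 pm, 7:00 pm–8:45 pm, 9:15 pm–11:00 pm

1:45 am–2:30 am: nothing removed.
6:45 am–7:45 am: nothing removed.
9:45 am–1:15 pm \ B = 10:15 am–1:15 pm.
1:45 pm–11:00 pm \ B = 1:45 pm–2:15 pm, 2:45 pm–5:00 pm, 7:00 pm–8:45 pm, 9:15 pm–11:00 pm.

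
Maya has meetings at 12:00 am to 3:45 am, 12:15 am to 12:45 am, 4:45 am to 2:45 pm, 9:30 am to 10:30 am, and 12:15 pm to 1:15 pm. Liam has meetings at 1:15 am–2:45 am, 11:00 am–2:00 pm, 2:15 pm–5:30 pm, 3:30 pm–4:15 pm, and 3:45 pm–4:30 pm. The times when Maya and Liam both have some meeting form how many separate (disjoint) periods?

3

First set merges to 12:00 am-3:45 am, 4:45 am-2:45 pm.
Second set merges to 1:15 am-2:45 am, 11:00 am-2:00 pm, 2:15 pm-5:30 pm.
A ∩ B = 1:15 am-2:45 am, 11:00 am-2:00 pm, 2:15 pm-2:45 pm.
That is 3 disjoint pieces.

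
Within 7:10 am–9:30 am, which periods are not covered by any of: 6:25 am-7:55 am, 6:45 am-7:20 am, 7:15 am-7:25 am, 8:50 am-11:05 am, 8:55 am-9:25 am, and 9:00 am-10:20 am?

7:55 am–8:50 am

The merged coverage is 6:25 am–7:55 am, 8:50 am–11:05 am.
Complement within 7:10 am–9:30 am: 7:55 am–8:50 am.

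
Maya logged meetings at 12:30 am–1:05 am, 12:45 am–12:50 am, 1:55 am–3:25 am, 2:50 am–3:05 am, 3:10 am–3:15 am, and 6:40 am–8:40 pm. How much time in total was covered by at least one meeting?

16 h 5 min

Merged: 12:30 am–1:05 am, 1:55 am–3:25 am, 6:40 am–8:40 pm.
Lengths: 35 min + 1 h 30 min + 14 h = 16 h 5 min.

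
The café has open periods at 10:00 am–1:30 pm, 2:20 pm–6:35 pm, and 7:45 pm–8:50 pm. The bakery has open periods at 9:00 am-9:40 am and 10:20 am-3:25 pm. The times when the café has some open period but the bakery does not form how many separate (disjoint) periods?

A \ B = 10:00 am–10:20 am, 3:25 pm–6:35 pm, 7:45 pm–8:50 pm.
That is 3 disjoint pieces.

3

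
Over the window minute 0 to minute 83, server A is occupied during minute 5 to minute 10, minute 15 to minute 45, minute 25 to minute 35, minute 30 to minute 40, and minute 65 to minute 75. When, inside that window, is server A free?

Covered (merged): minute 5 to minute 10, minute 15 to minute 45, minute 65 to minute 75.
Gaps within minute 0 to minute 83: minute 0 to minute 5, minute 10 to minute 15, minute 45 to minute 65, minute 75 to minute 83.

minute 0 to minute 5, minute 10 to minute 15, minute 45 to minute 65, minute 75 to minute 83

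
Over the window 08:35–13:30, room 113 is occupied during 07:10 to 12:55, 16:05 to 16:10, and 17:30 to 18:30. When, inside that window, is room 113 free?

12:55–13:30

After merging, the occupied span is 07:10–12:55, 16:05–16:10, 17:30–18:30.
Uncovered inside 08:35–13:30: 12:55–13:30.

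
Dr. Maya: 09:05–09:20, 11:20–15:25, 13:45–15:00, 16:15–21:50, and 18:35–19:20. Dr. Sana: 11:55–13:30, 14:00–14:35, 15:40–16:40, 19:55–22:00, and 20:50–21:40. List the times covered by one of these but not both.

First set merges to 09:05-09:20, 11:20-15:25, 16:15-21:50.
Second set merges to 11:55-13:30, 14:00-14:35, 15:40-16:40, 19:55-22:00.
A \ B = 09:05-09:20, 11:20-11:55, 13:30-14:00, 14:35-15:25, 16:40-19:55.
B \ A = 15:40-16:15, 21:50-22:00.
Union of the two gives the symmetric difference.

09:05-09:20, 11:20-11:55, 13:30-14:00, 14:35-15:25, 15:40-16:15, 16:40-19:55, 21:50-22:00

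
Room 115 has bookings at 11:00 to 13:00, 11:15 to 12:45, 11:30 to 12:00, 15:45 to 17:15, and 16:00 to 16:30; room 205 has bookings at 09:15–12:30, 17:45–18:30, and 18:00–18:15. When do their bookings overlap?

Merge the first list: 11:00-13:00, 15:45-17:15.
Merge the second list: 09:15-12:30, 17:45-18:30.
11:00-13:00 overlaps B on 11:00-12:30.
15:45-17:15 falls entirely outside B.

11:00-12:30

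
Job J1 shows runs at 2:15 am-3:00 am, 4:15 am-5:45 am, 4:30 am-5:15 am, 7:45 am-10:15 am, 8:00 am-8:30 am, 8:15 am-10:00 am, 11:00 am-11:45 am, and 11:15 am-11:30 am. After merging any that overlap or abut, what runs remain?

2:15 am–3:00 am, 4:15 am–5:45 am, 7:45 am–10:15 am, 11:00 am–11:45 am

4:15 am–5:45 am is disjoint → start new block.
4:30 am–5:15 am overlaps/touches 4:15 am–5:45 am → extend to 4:15 am–5:45 am.
7:45 am–10:15 am is disjoint → start new block.
8:00 am–8:30 am overlaps/touches 7:45 am–10:15 am → extend to 7:45 am–10:15 am.
8:15 am–10:00 am overlaps/touches 7:45 am–10:15 am → extend to 7:45 am–10:15 am.
11:00 am–11:45 am is disjoint → start new block.
11:15 am–11:30 am overlaps/touches 11:00 am–11:45 am → extend to 11:00 am–11:45 am.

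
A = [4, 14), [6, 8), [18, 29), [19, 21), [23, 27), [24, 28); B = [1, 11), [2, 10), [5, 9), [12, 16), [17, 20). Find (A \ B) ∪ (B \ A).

First set merges to [4, 14), [18, 29).
Second set merges to [1, 11), [12, 16), [17, 20).
Only in the first: [11, 12), [20, 29).
Only in the second: [1, 4), [14, 16), [17, 18).
Together these are the periods covered by exactly one.

[1, 4) ∪ [11, 12) ∪ [14, 16) ∪ [17, 18) ∪ [20, 29)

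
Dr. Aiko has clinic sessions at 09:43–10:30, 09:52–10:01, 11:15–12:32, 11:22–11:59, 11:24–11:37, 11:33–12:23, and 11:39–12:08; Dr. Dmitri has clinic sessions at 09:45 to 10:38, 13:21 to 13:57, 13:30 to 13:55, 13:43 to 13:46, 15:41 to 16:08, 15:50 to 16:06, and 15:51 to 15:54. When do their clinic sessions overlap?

First set merges to 09:43–10:30, 11:15–12:32.
Second set merges to 09:45–10:38, 13:21–13:57, 15:41–16:08.
09:43–10:30 ∩ B → 09:45–10:30.
11:15–12:32 meets no B interval.

09:45–10:30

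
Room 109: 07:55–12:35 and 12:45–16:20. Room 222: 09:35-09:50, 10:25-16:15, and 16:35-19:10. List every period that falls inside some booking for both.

07:55-12:35 ∩ B → 09:35-09:50, 10:25-12:35.
12:45-16:20 ∩ B → 12:45-16:15.

09:35-09:50, 10:25-12:35, 12:45-16:15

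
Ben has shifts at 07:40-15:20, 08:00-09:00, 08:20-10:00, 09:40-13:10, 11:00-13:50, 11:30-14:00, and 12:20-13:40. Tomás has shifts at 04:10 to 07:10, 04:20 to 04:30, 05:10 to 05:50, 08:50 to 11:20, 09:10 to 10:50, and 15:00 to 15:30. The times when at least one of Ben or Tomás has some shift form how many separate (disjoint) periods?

2

A, merged: 07:40-15:20.
B, merged: 04:10-07:10, 08:50-11:20, 15:00-15:30.
A ∪ B = 04:10-07:10, 07:40-15:30.
That is 2 disjoint pieces.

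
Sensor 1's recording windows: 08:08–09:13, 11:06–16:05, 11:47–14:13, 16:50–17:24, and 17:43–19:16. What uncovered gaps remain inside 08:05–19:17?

Covered (merged): 08:08–09:13, 11:06–16:05, 16:50–17:24, 17:43–19:16.
Gaps within 08:05–19:17: 08:05–08:08, 09:13–11:06, 16:05–16:50, 17:24–17:43, 19:16–19:17.

08:05–08:08, 09:13–11:06, 16:05–16:50, 17:24–17:43, 19:16–19:17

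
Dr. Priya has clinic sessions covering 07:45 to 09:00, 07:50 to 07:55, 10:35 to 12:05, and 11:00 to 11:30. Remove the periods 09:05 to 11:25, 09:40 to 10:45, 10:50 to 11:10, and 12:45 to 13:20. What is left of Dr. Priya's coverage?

A, merged: 07:45–09:00, 10:35–12:05.
B, merged: 09:05–11:25, 12:45–13:20.
07:45–09:00: no B overlap → unchanged.
10:35–12:05 minus B → 11:25–12:05.

07:45–09:00, 11:25–12:05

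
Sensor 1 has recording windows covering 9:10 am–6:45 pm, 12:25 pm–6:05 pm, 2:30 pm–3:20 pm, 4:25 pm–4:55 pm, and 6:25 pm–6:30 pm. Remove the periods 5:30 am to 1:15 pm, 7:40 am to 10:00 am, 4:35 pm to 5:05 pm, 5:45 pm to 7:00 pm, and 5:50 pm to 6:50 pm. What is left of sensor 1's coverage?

1:15 pm–4:35 pm, 5:05 pm–5:45 pm

First set merges to 9:10 am–6:45 pm.
Second set merges to 5:30 am–1:15 pm, 4:35 pm–5:05 pm, 5:45 pm–7:00 pm.
9:10 am–6:45 pm minus B → 1:15 pm–4:35 pm, 5:05 pm–5:45 pm.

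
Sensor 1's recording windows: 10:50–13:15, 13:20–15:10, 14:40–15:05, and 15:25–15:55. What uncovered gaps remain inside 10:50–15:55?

Covered (merged): 10:50-13:15, 13:20-15:10, 15:25-15:55.
Uncovered inside 10:50-15:55: 13:15-13:20, 15:10-15:25.

13:15-13:20, 15:10-15:25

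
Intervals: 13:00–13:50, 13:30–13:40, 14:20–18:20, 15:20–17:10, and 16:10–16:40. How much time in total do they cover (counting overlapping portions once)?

4 h 50 min

Merged: 13:00-13:50, 14:20-18:20.
Lengths: 50 min + 4 h = 4 h 50 min.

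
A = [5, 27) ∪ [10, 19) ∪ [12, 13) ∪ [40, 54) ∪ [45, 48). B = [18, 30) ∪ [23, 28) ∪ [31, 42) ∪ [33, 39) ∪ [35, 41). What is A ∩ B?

A, merged: [5, 27), [40, 54).
B, merged: [18, 30), [31, 42).
[5, 27) ∩ B → [18, 27).
[40, 54) ∩ B → [40, 42).

[18, 27) ∪ [40, 42)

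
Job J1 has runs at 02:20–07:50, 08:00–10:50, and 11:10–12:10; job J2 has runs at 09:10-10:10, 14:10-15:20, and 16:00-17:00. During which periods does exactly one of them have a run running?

A but not B: 02:20–07:50, 08:00–09:10, 10:10–10:50, 11:10–12:10.
B but not A: 14:10–15:20, 16:00–17:00.
Combining gives A △ B.

02:20–07:50, 08:00–09:10, 10:10–10:50, 11:10–12:10, 14:10–15:20, 16:00–17:00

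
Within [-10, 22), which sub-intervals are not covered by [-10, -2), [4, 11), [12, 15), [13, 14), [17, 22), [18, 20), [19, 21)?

[-2, 4) ∪ [11, 12) ∪ [15, 17)

After merging, the occupied span is [-10, -2), [4, 11), [12, 15), [17, 22).
Complement within [-10, 22): [-2, 4), [11, 12), [15, 17).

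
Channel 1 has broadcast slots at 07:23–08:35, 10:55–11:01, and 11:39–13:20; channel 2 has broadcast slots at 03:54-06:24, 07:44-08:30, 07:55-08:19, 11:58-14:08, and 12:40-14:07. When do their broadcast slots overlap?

Second set merges to 03:54–06:24, 07:44–08:30, 11:58–14:08.
07:23–08:35 meets the second set on 07:44–08:30.
10:55–11:01: no overlap with the second set.
11:39–13:20 meets the second set on 11:58–13:20.

07:44–08:30, 11:58–13:20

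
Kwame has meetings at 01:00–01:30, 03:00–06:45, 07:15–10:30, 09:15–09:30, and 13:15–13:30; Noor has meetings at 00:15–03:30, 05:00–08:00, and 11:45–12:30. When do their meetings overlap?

Merge the first list: 01:00–01:30, 03:00–06:45, 07:15–10:30, 13:15–13:30.
01:00–01:30 overlaps B on 01:00–01:30.
03:00–06:45 overlaps B on 03:00–03:30, 05:00–06:45.
07:15–10:30 overlaps B on 07:15–08:00.
13:15–13:30 falls entirely outside B.

01:00–01:30, 03:00–03:30, 05:00–06:45, 07:15–08:00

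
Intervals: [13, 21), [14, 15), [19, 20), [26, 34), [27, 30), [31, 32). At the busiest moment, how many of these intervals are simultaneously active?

2

Sweep endpoints in order; track running count of active intervals.
Peak of 2 reached at 14.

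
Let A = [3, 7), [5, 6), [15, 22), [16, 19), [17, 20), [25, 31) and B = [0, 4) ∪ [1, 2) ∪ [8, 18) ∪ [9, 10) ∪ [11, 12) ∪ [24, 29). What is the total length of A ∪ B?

28

First set merges to [3, 7), [15, 22), [25, 31).
Second set merges to [0, 4), [8, 18), [24, 29).
A ∪ B = [0, 7), [8, 22), [24, 31).
Total: 7 + 14 + 7 = 28.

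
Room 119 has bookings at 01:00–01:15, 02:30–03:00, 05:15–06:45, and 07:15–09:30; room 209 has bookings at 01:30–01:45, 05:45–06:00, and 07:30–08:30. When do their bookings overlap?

05:45-06:00, 07:30-08:30

01:00-01:15 falls entirely outside B.
02:30-03:00 falls entirely outside B.
05:15-06:45 overlaps B on 05:45-06:00.
07:15-09:30 overlaps B on 07:30-08:30.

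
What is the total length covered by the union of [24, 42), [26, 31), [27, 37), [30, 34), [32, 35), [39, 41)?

Merged: [24, 42).
Length: 18.

18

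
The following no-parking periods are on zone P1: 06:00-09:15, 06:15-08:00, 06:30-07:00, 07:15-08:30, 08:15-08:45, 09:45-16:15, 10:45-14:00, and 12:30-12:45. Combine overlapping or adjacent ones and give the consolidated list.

06:00–09:15, 09:45–16:15

06:15–08:00 overlaps/touches 06:00–09:15 → extend to 06:00–09:15.
06:30–07:00 overlaps/touches 06:00–09:15 → extend to 06:00–09:15.
07:15–08:30 overlaps/touches 06:00–09:15 → extend to 06:00–09:15.
08:15–08:45 overlaps/touches 06:00–09:15 → extend to 06:00–09:15.
09:45–16:15 is disjoint → start new block.
10:45–14:00 overlaps/touches 09:45–16:15 → extend to 09:45–16:15.
12:30–12:45 overlaps/touches 09:45–16:15 → extend to 09:45–16:15.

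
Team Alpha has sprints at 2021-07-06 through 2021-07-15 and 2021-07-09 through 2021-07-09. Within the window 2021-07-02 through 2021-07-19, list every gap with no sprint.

2021-07-02 through 2021-07-05, 2021-07-16 through 2021-07-19

After merging, the occupied span is 2021-07-06 through 2021-07-15.
Uncovered inside 2021-07-02 through 2021-07-19: 2021-07-02 through 2021-07-05, 2021-07-16 through 2021-07-19.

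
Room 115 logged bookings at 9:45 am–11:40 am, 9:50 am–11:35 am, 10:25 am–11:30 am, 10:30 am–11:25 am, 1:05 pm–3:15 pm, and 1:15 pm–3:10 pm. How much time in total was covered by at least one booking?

Merged: 9:45 am–11:40 am, 1:05 pm–3:15 pm.
Lengths: 1 h 55 min + 2 h 10 min = 4 h 5 min.

4 h 5 min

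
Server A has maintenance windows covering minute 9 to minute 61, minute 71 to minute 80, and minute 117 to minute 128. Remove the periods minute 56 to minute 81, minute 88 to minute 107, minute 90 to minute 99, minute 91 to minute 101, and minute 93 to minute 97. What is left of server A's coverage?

minute 9 to minute 56, minute 117 to minute 128

Second set merges to minute 56 to minute 81, minute 88 to minute 107.
minute 9 to minute 61 \ B = minute 9 to minute 56.
minute 71 to minute 80: entirely removed.
minute 117 to minute 128: nothing removed.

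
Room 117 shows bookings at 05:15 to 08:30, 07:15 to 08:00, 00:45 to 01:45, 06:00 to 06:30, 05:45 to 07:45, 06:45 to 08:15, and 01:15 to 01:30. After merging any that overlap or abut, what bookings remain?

00:45–01:45, 05:15–08:30

Sort by start: 00:45–01:45, 01:15–01:30, 05:15–08:30, 05:45–07:45, 06:00–06:30, 06:45–08:15, 07:15–08:00.
01:15–01:30 overlaps/touches 00:45–01:45 → extend to 00:45–01:45.
05:15–08:30 is disjoint → start new block.
05:45–07:45 overlaps/touches 05:15–08:30 → extend to 05:15–08:30.
06:00–06:30 overlaps/touches 05:15–08:30 → extend to 05:15–08:30.
06:45–08:15 overlaps/touches 05:15–08:30 → extend to 05:15–08:30.
07:15–08:00 overlaps/touches 05:15–08:30 → extend to 05:15–08:30.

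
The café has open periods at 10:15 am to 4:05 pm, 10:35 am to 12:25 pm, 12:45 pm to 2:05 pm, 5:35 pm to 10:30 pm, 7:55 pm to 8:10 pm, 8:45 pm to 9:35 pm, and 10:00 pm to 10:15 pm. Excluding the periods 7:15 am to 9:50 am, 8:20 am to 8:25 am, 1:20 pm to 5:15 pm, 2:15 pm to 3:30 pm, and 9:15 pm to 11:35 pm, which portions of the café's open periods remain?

10:15 am-1:20 pm, 5:35 pm-9:15 pm

Merge the first list: 10:15 am-4:05 pm, 5:35 pm-10:30 pm.
Merge the second list: 7:15 am-9:50 am, 1:20 pm-5:15 pm, 9:15 pm-11:35 pm.
10:15 am-4:05 pm minus B → 10:15 am-1:20 pm.
5:35 pm-10:30 pm minus B → 5:35 pm-9:15 pm.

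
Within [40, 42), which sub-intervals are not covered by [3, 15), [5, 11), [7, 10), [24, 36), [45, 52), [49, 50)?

The merged coverage is [3, 15), [24, 36), [45, 52).
Complement within [40, 42): [40, 42).

[40, 42)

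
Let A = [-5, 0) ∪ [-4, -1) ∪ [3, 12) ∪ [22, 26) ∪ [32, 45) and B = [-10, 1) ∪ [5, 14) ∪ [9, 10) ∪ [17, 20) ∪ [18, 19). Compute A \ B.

Merge the first list: [-5, 0), [3, 12), [22, 26), [32, 45).
Merge the second list: [-10, 1), [5, 14), [17, 20).
[-5, 0): entirely removed.
[3, 12) \ B = [3, 5).
[22, 26): nothing removed.
[32, 45): nothing removed.

[3, 5) ∪ [22, 26) ∪ [32, 45)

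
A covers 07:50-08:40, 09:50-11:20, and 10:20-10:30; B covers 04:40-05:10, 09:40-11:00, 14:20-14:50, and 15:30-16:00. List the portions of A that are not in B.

07:50-08:40, 11:00-11:20

A, merged: 07:50-08:40, 09:50-11:20.
07:50-08:40 is untouched.
09:50-11:20 with B removed leaves 11:00-11:20.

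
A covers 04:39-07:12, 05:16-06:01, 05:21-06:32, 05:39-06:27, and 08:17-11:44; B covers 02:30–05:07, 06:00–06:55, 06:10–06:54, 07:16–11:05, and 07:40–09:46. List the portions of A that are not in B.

05:07-06:00, 06:55-07:12, 11:05-11:44

A, merged: 04:39-07:12, 08:17-11:44.
B, merged: 02:30-05:07, 06:00-06:55, 07:16-11:05.
04:39-07:12 minus B → 05:07-06:00, 06:55-07:12.
08:17-11:44 minus B → 11:05-11:44.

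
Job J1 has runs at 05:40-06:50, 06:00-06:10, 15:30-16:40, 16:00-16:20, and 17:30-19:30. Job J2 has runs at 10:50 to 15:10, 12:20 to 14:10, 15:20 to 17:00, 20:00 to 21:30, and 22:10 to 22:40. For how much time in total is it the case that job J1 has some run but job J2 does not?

First set merges to 05:40–06:50, 15:30–16:40, 17:30–19:30.
Second set merges to 10:50–15:10, 15:20–17:00, 20:00–21:30, 22:10–22:40.
A \ B = 05:40–06:50, 17:30–19:30.
Total: 1 h 10 min + 2 h = 3 h 10 min.

3 h 10 min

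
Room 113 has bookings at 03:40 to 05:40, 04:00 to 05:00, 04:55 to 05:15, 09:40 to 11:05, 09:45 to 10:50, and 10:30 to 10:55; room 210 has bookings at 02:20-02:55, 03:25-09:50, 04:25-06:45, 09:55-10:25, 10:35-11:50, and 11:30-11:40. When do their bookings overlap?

First set merges to 03:40–05:40, 09:40–11:05.
Second set merges to 02:20–02:55, 03:25–09:50, 09:55–10:25, 10:35–11:50.
03:40–05:40 overlaps B on 03:40–05:40.
09:40–11:05 overlaps B on 09:40–09:50, 09:55–10:25, 10:35–11:05.

03:40–05:40, 09:40–09:50, 09:55–10:25, 10:35–11:05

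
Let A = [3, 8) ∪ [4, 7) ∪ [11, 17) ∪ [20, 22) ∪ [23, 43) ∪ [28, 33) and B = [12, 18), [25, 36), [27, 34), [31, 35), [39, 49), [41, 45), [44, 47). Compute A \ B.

[3, 8) ∪ [11, 12) ∪ [20, 22) ∪ [23, 25) ∪ [36, 39)

Merge the first list: [3, 8), [11, 17), [20, 22), [23, 43).
Merge the second list: [12, 18), [25, 36), [39, 49).
[3, 8) is untouched.
[11, 17) with B removed leaves [11, 12).
[20, 22) is untouched.
[23, 43) with B removed leaves [23, 25), [36, 39).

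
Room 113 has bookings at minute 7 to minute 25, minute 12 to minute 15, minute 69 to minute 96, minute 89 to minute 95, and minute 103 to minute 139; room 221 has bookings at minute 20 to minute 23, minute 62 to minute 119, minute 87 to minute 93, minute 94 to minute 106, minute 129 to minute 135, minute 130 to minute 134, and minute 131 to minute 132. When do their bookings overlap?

A, merged: minute 7 to minute 25, minute 69 to minute 96, minute 103 to minute 139.
B, merged: minute 20 to minute 23, minute 62 to minute 119, minute 129 to minute 135.
minute 7 to minute 25 ∩ B → minute 20 to minute 23.
minute 69 to minute 96 ∩ B → minute 69 to minute 96.
minute 103 to minute 139 ∩ B → minute 103 to minute 119, minute 129 to minute 135.

minute 20 to minute 23, minute 69 to minute 96, minute 103 to minute 119, minute 129 to minute 135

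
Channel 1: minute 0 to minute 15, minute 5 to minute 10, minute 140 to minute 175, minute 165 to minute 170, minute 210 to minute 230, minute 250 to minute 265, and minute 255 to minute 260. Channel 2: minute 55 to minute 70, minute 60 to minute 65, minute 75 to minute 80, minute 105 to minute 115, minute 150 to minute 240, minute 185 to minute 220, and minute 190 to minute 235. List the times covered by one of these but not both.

minute 0 to minute 15, minute 55 to minute 70, minute 75 to minute 80, minute 105 to minute 115, minute 140 to minute 150, minute 175 to minute 210, minute 230 to minute 240, minute 250 to minute 265

A, merged: minute 0 to minute 15, minute 140 to minute 175, minute 210 to minute 230, minute 250 to minute 265.
B, merged: minute 55 to minute 70, minute 75 to minute 80, minute 105 to minute 115, minute 150 to minute 240.
A but not B: minute 0 to minute 15, minute 140 to minute 150, minute 250 to minute 265.
B but not A: minute 55 to minute 70, minute 75 to minute 80, minute 105 to minute 115, minute 175 to minute 210, minute 230 to minute 240.
Combining gives A △ B.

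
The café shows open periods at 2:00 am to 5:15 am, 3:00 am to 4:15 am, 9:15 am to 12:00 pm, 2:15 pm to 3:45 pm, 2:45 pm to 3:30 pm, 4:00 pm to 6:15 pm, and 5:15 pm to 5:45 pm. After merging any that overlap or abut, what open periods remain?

2:00 am-5:15 am, 9:15 am-12:00 pm, 2:15 pm-3:45 pm, 4:00 pm-6:15 pm

3:00 am-4:15 am overlaps/touches 2:00 am-5:15 am → extend to 2:00 am-5:15 am.
9:15 am-12:00 pm is disjoint → start new block.
2:15 pm-3:45 pm is disjoint → start new block.
2:45 pm-3:30 pm overlaps/touches 2:15 pm-3:45 pm → extend to 2:15 pm-3:45 pm.
4:00 pm-6:15 pm is disjoint → start new block.
5:15 pm-5:45 pm overlaps/touches 4:00 pm-6:15 pm → extend to 4:00 pm-6:15 pm.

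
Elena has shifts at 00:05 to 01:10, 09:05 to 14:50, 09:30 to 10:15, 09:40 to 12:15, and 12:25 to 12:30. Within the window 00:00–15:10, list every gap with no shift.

The merged coverage is 00:05–01:10, 09:05–14:50.
Uncovered inside 00:00–15:10: 00:00–00:05, 01:10–09:05, 14:50–15:10.

00:00–00:05, 01:10–09:05, 14:50–15:10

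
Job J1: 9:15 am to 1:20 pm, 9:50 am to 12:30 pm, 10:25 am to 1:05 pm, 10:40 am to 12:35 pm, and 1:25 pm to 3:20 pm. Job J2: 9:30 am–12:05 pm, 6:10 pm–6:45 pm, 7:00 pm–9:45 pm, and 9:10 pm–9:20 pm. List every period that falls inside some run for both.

9:30 am–12:05 pm

First set merges to 9:15 am–1:20 pm, 1:25 pm–3:20 pm.
Second set merges to 9:30 am–12:05 pm, 6:10 pm–6:45 pm, 7:00 pm–9:45 pm.
9:15 am–1:20 pm overlaps B on 9:30 am–12:05 pm.
1:25 pm–3:20 pm falls entirely outside B.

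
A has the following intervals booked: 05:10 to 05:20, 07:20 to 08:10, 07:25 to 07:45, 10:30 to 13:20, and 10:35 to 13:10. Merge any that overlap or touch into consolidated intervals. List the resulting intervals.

05:10–05:20, 07:20–08:10, 10:30–13:20

07:20–08:10 is disjoint → start new block.
07:25–07:45 overlaps/touches 07:20–08:10 → extend to 07:20–08:10.
10:30–13:20 is disjoint → start new block.
10:35–13:10 overlaps/touches 10:30–13:20 → extend to 10:30–13:20.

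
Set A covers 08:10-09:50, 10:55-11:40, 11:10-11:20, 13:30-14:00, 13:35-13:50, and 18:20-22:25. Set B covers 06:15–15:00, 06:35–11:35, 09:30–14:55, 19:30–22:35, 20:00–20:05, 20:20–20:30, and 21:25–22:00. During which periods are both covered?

08:10-09:50, 10:55-11:40, 13:30-14:00, 19:30-22:25

First set merges to 08:10-09:50, 10:55-11:40, 13:30-14:00, 18:20-22:25.
Second set merges to 06:15-15:00, 19:30-22:35.
08:10-09:50 ∩ B → 08:10-09:50.
10:55-11:40 ∩ B → 10:55-11:40.
13:30-14:00 ∩ B → 13:30-14:00.
18:20-22:25 ∩ B → 19:30-22:25.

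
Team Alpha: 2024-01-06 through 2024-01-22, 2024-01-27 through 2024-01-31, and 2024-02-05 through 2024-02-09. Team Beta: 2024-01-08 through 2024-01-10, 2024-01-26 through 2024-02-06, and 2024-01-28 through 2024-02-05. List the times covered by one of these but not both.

Merge the second list: 2024-01-08 through 2024-01-10, 2024-01-26 through 2024-02-06.
A but not B: 2024-01-06 through 2024-01-07, 2024-01-11 through 2024-01-22, 2024-02-07 through 2024-02-09.
B but not A: 2024-01-26 through 2024-01-26, 2024-02-01 through 2024-02-04.
Combining gives A △ B.

2024-01-06 through 2024-01-07, 2024-01-11 through 2024-01-22, 2024-01-26 through 2024-01-26, 2024-02-01 through 2024-02-04, 2024-02-07 through 2024-02-09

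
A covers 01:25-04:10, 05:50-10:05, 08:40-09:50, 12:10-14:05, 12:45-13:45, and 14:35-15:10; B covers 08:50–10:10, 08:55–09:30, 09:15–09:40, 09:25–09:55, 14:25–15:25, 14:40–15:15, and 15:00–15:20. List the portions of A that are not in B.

Merge the first list: 01:25-04:10, 05:50-10:05, 12:10-14:05, 14:35-15:10.
Merge the second list: 08:50-10:10, 14:25-15:25.
01:25-04:10 is untouched.
05:50-10:05 with B removed leaves 05:50-08:50.
12:10-14:05 is untouched.
14:35-15:10 lies entirely inside B → drops out.

01:25-04:10, 05:50-08:50, 12:10-14:05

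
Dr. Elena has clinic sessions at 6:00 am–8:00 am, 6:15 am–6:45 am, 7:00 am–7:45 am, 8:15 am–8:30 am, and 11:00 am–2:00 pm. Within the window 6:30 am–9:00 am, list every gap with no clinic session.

After merging, the occupied span is 6:00 am-8:00 am, 8:15 am-8:30 am, 11:00 am-2:00 pm.
Gaps within 6:30 am-9:00 am: 8:00 am-8:15 am, 8:30 am-9:00 am.

8:00 am-8:15 am, 8:30 am-9:00 am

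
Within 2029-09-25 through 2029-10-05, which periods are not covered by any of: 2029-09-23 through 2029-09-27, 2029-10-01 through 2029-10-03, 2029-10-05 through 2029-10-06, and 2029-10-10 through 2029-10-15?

The merged coverage is 2029-09-23 through 2029-09-27, 2029-10-01 through 2029-10-03, 2029-10-05 through 2029-10-06, 2029-10-10 through 2029-10-15.
Complement within 2029-09-25 through 2029-10-05: 2029-09-28 through 2029-09-30, 2029-10-04 through 2029-10-04.

2029-09-28 through 2029-09-30, 2029-10-04 through 2029-10-04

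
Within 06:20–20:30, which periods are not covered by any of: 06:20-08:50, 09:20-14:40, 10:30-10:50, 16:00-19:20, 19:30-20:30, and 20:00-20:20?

08:50-09:20, 14:40-16:00, 19:20-19:30

Covered (merged): 06:20-08:50, 09:20-14:40, 16:00-19:20, 19:30-20:30.
Uncovered inside 06:20-20:30: 08:50-09:20, 14:40-16:00, 19:20-19:30.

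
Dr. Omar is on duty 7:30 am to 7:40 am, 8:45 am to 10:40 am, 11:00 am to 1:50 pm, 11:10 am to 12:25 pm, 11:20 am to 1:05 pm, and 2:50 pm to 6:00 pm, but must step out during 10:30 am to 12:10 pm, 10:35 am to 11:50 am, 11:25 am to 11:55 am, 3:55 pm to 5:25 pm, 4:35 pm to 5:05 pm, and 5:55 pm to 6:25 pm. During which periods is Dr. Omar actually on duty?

7:30 am–7:40 am, 8:45 am–10:30 am, 12:10 pm–1:50 pm, 2:50 pm–3:55 pm, 5:25 pm–5:55 pm

A, merged: 7:30 am–7:40 am, 8:45 am–10:40 am, 11:00 am–1:50 pm, 2:50 pm–6:00 pm.
B, merged: 10:30 am–12:10 pm, 3:55 pm–5:25 pm, 5:55 pm–6:25 pm.
7:30 am–7:40 am: nothing removed.
8:45 am–10:40 am \ B = 8:45 am–10:30 am.
11:00 am–1:50 pm \ B = 12:10 pm–1:50 pm.
2:50 pm–6:00 pm \ B = 2:50 pm–3:55 pm, 5:25 pm–5:55 pm.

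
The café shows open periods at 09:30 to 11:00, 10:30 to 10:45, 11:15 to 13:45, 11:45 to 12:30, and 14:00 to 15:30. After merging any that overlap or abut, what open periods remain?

10:30–10:45 overlaps/touches 09:30–11:00 → extend to 09:30–11:00.
11:15–13:45 is disjoint → start new block.
11:45–12:30 overlaps/touches 11:15–13:45 → extend to 11:15–13:45.
14:00–15:30 is disjoint → start new block.

09:30–11:00, 11:15–13:45, 14:00–15:30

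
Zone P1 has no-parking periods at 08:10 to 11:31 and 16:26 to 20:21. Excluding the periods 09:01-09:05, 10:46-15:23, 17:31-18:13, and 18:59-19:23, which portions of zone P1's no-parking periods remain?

08:10–11:31 \ B = 08:10–09:01, 09:05–10:46.
16:26–20:21 \ B = 16:26–17:31, 18:13–18:59, 19:23–20:21.

08:10–09:01, 09:05–10:46, 16:26–17:31, 18:13–18:59, 19:23–20:21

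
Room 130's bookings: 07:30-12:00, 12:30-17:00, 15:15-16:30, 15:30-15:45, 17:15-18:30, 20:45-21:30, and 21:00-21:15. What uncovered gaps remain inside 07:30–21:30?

12:00–12:30, 17:00–17:15, 18:30–20:45

The merged coverage is 07:30–12:00, 12:30–17:00, 17:15–18:30, 20:45–21:30.
Complement within 07:30–21:30: 12:00–12:30, 17:00–17:15, 18:30–20:45.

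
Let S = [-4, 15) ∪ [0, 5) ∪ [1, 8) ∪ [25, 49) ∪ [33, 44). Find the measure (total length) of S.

Merged: [-4, 15), [25, 49).
Lengths: 19 + 24 = 43.

43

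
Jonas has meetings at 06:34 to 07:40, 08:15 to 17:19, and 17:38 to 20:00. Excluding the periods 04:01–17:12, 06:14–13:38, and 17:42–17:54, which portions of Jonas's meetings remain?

17:12–17:19, 17:38–17:42, 17:54–20:00

Merge the second list: 04:01–17:12, 17:42–17:54.
06:34–07:40: fully covered by B → removed.
08:15–17:19 minus B → 17:12–17:19.
17:38–20:00 minus B → 17:38–17:42, 17:54–20:00.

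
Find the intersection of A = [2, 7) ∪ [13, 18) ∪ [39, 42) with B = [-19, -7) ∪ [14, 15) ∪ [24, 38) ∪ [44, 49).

[14, 15)

[2, 7) meets no B interval.
[13, 18) ∩ B → [14, 15).
[39, 42) meets no B interval.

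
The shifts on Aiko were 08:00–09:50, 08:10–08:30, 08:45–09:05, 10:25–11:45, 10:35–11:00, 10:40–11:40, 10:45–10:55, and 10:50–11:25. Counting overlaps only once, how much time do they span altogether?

Merged: 08:00–09:50, 10:25–11:45.
Lengths: 1 h 50 min + 1 h 20 min = 3 h 10 min.

3 h 10 min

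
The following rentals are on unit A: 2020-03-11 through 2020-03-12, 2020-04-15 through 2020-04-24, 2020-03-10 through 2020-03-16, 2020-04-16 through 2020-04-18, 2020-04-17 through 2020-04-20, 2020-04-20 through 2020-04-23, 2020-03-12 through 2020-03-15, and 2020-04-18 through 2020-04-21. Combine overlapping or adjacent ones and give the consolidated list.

Sort by start: 2020-03-10 through 2020-03-16, 2020-03-11 through 2020-03-12, 2020-03-12 through 2020-03-15, 2020-04-15 through 2020-04-24, 2020-04-16 through 2020-04-18, 2020-04-17 through 2020-04-20, 2020-04-18 through 2020-04-21, 2020-04-20 through 2020-04-23.
2020-03-11 through 2020-03-12 overlaps/touches 2020-03-10 through 2020-03-16 → extend to 2020-03-10 through 2020-03-16.
2020-03-12 through 2020-03-15 overlaps/touches 2020-03-10 through 2020-03-16 → extend to 2020-03-10 through 2020-03-16.
2020-04-15 through 2020-04-24 is disjoint → start new block.
2020-04-16 through 2020-04-18 overlaps/touches 2020-04-15 through 2020-04-24 → extend to 2020-04-15 through 2020-04-24.
2020-04-17 through 2020-04-20 overlaps/touches 2020-04-15 through 2020-04-24 → extend to 2020-04-15 through 2020-04-24.
2020-04-18 through 2020-04-21 overlaps/touches 2020-04-15 through 2020-04-24 → extend to 2020-04-15 through 2020-04-24.
2020-04-20 through 2020-04-23 overlaps/touches 2020-04-15 through 2020-04-24 → extend to 2020-04-15 through 2020-04-24.

2020-03-10 through 2020-03-16, 2020-04-15 through 2020-04-24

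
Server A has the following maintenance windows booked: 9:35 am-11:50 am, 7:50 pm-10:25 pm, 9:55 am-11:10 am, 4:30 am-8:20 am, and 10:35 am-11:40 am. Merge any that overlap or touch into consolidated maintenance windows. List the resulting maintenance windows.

Sort by start: 4:30 am–8:20 am, 9:35 am–11:50 am, 9:55 am–11:10 am, 10:35 am–11:40 am, 7:50 pm–10:25 pm.
9:35 am–11:50 am is disjoint → start new block.
9:55 am–11:10 am overlaps/touches 9:35 am–11:50 am → extend to 9:35 am–11:50 am.
10:35 am–11:40 am overlaps/touches 9:35 am–11:50 am → extend to 9:35 am–11:50 am.
7:50 pm–10:25 pm is disjoint → start new block.

4:30 am–8:20 am, 9:35 am–11:50 am, 7:50 pm–10:25 pm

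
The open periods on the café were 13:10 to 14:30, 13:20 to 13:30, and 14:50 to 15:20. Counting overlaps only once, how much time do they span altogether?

Merged: 13:10–14:30, 14:50–15:20.
Lengths: 1 h 20 min + 30 min = 1 h 50 min.

1 h 50 min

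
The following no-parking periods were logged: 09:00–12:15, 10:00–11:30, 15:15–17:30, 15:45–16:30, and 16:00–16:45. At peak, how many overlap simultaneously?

Sweep endpoints in order; track running count of active intervals.
Peak of 3 reached at 16:00.

3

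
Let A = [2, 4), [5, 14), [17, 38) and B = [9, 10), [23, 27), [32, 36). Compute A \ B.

[2, 4) ∪ [5, 9) ∪ [10, 14) ∪ [17, 23) ∪ [27, 32) ∪ [36, 38)

[2, 4): no B overlap → unchanged.
[5, 14) minus B → [5, 9), [10, 14).
[17, 38) minus B → [17, 23), [27, 32), [36, 38).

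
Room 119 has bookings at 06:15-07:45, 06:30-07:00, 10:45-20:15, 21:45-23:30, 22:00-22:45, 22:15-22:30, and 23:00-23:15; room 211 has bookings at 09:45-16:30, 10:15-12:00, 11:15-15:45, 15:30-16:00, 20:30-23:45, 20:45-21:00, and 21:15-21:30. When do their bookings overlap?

First set merges to 06:15–07:45, 10:45–20:15, 21:45–23:30.
Second set merges to 09:45–16:30, 20:30–23:45.
06:15–07:45: no overlap with the second set.
10:45–20:15 meets the second set on 10:45–16:30.
21:45–23:30 meets the second set on 21:45–23:30.

10:45–16:30, 21:45–23:30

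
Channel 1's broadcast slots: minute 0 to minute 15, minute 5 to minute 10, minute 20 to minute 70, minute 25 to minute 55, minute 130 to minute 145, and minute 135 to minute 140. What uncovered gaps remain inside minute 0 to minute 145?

The merged coverage is minute 0 to minute 15, minute 20 to minute 70, minute 130 to minute 145.
Gaps within minute 0 to minute 145: minute 15 to minute 20, minute 70 to minute 130.

minute 15 to minute 20, minute 70 to minute 130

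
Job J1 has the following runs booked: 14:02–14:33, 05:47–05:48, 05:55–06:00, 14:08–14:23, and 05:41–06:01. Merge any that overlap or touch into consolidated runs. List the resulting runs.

Sort by start: 05:41-06:01, 05:47-05:48, 05:55-06:00, 14:02-14:33, 14:08-14:23.
05:47-05:48 overlaps/touches 05:41-06:01 → extend to 05:41-06:01.
05:55-06:00 overlaps/touches 05:41-06:01 → extend to 05:41-06:01.
14:02-14:33 is disjoint → start new block.
14:08-14:23 overlaps/touches 14:02-14:33 → extend to 14:02-14:33.

05:41-06:01, 14:02-14:33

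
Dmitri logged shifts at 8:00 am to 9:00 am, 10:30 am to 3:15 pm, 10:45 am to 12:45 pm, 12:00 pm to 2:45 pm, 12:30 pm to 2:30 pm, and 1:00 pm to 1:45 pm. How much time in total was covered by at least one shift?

Merged: 8:00 am-9:00 am, 10:30 am-3:15 pm.
Lengths: 1 h + 4 h 45 min = 5 h 45 min.

5 h 45 min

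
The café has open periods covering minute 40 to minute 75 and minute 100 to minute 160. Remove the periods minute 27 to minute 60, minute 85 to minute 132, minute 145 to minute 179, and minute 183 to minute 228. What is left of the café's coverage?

minute 60 to minute 75, minute 132 to minute 145

minute 40 to minute 75 minus B → minute 60 to minute 75.
minute 100 to minute 160 minus B → minute 132 to minute 145.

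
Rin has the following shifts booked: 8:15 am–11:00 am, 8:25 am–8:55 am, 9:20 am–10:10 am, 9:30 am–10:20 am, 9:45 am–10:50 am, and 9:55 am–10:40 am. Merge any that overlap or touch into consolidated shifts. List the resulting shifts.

8:25 am-8:55 am overlaps/touches 8:15 am-11:00 am → extend to 8:15 am-11:00 am.
9:20 am-10:10 am overlaps/touches 8:15 am-11:00 am → extend to 8:15 am-11:00 am.
9:30 am-10:20 am overlaps/touches 8:15 am-11:00 am → extend to 8:15 am-11:00 am.
9:45 am-10:50 am overlaps/touches 8:15 am-11:00 am → extend to 8:15 am-11:00 am.
9:55 am-10:40 am overlaps/touches 8:15 am-11:00 am → extend to 8:15 am-11:00 am.

8:15 am-11:00 am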